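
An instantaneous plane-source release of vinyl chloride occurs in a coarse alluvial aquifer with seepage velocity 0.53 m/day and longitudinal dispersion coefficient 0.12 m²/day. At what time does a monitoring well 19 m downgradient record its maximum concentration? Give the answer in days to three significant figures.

35.4 days

For the 1D instantaneous-source solution, setting ∂C/∂t = 0 at fixed x gives v²t² + 2Dt − x² = 0, so t = (√(D² + v²x²) − D)/v².
√(D² + v²x²) = √(0.12² + 0.53² × 19²) = 10.07; v² = 0.2809.
t = (10.07 − 0.12)/0.2809 = 35.4 days (vs. the pure-advection estimate x/v = 35.8 d).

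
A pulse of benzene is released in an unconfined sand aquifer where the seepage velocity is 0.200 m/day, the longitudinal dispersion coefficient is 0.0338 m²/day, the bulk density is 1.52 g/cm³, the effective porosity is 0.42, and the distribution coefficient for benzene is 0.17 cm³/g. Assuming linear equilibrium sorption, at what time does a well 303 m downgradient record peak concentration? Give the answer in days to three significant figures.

2450 days

Retardation factor R = 1 + ρ_b·K_d/n = 1 + 1.52 × 0.17/0.42 = 1.615.
Sorption retards both mechanisms: v_R = v/R = 0.1238 m/day, D_R = D/R = 0.02093 m²/day.
Peak time from v_R²t² + 2D_R t − x² = 0: t = (√(D_R² + v_R²x²) − D_R)/v_R².
√(D_R² + v_R²x²) = √(0.02093² + 0.1238² × 303²) = 37.51; v_R² = 0.01533.
t = (37.51 − 0.02093)/0.01533 = 2450 days.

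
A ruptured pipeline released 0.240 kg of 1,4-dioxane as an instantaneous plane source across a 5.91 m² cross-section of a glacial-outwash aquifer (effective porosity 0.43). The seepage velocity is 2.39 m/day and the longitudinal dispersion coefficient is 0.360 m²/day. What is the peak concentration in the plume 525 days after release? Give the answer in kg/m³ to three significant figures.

0.00194 kg/m³

The peak of an instantaneous 1D plume sits at x = vt; there the Gaussian factor is 1 and C_max = M/(n_e·A·√(4πDt)), where n_e·A is the pore area the mass is dissolved in.
√(4πDt) = √(4π × 0.360 × 525) = 48.73 m, so C_max = 0.240/(0.43 × 5.91 × 48.73) = 0.00194 kg/m³.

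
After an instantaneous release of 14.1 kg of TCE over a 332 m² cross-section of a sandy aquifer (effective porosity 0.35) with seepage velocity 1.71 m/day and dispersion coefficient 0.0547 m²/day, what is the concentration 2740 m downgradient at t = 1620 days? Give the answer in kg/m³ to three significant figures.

0.000277 kg/m³

For an instantaneous plane source, C(x,t) = M/(n_e·A·√(4πDt)) · exp(−(x−vt)²/(4Dt)), with n_e·A the pore (flow) area.
Plume center vt = 1.71 × 1620 = 2770.2 m, so the well at 2740 m is 30.2 m upgradient of the peak.
√(4πDt) = 33.37 m, giving peak height M/(n_e·A·√(4πDt)) = 14.1/(0.35 × 332 × 33.37) = 0.003636 kg/m³.
(x−vt)²/(4Dt) = (-30.2)²/(4 × 0.0547 × 1620) = 2.573; exp(−2.573) = 0.07631.
C = 0.003636 × 0.07631 = 0.000277 kg/m³.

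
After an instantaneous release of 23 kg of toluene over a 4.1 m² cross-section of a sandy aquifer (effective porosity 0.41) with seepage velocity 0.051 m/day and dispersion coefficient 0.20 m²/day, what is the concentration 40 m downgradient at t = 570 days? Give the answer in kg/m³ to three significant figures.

0.278 kg/m³

For an instantaneous plane source, C(x,t) = M/(n_e·A·√(4πDt)) · exp(−(x−vt)²/(4Dt)), with n_e·A the pore (flow) area.
Plume center vt = 0.051 × 570 = 29.07 m, so the well at 40 m is 10.93 m downgradient of the peak.
√(4πDt) = 37.85 m, giving peak height M/(n_e·A·√(4πDt)) = 23/(0.41 × 4.1 × 37.85) = 0.3615 kg/m³.
(x−vt)²/(4Dt) = (10.93)²/(4 × 0.20 × 570) = 0.2620; exp(−0.2620) = 0.7695.
C = 0.3615 × 0.7695 = 0.278 kg/m³.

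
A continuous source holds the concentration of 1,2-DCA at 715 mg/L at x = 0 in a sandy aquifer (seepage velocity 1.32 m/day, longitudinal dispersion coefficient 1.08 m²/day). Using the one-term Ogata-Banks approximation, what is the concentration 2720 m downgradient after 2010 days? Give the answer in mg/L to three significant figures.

111 mg/L

For a continuous step input, C/C₀ ≈ ½·erfc((x−vt)/(2√(Dt))).
vt = 1.32 × 2010 = 2653.2 m and 2√(Dt) = 2√(1.08 × 2010) = 93.18 m.
Argument (x−vt)/(2√(Dt)) = (2720 − 2653.2)/93.18 = 0.7169; ½·erfc(0.7169) = 0.1553.
C = 715 × 0.1553 = 111 mg/L.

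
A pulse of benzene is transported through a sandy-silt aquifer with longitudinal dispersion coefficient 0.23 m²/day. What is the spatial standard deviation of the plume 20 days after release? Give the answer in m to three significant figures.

3.03 m

Dispersive spreading gives a Gaussian with σ² = 2Dt; advection only shifts the center.
σ = √(2 × 0.23 × 20) = 3.03 m.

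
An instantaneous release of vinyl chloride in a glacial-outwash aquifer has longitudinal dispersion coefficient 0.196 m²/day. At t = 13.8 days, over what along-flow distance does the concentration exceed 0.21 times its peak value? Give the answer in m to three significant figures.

The plume is Gaussian with σ = √(2Dt) = √(2 × 0.196 × 13.8) = 2.326 m.
C/C_peak = exp(−Δx²/(2σ²)) = 0.21 ⇒ Δx = σ·√(−2 ln 0.21) = 2.326 × 1.767 = 4.110 m.
Width = 2Δx = 8.22 m.

8.22 m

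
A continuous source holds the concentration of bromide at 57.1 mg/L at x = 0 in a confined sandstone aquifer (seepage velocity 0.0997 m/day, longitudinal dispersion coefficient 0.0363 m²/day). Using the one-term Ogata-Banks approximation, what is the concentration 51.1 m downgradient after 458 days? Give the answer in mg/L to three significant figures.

9.87 mg/L

For a continuous step input, C/C₀ ≈ ½·erfc((x−vt)/(2√(Dt))).
vt = 0.0997 × 458 = 45.6626 m and 2√(Dt) = 2√(0.0363 × 458) = 8.155 m.
Argument (x−vt)/(2√(Dt)) = (51.1 − 45.6626)/8.155 = 0.6668; ½·erfc(0.6668) = 0.1728.
C = 57.1 × 0.1728 = 9.87 mg/L.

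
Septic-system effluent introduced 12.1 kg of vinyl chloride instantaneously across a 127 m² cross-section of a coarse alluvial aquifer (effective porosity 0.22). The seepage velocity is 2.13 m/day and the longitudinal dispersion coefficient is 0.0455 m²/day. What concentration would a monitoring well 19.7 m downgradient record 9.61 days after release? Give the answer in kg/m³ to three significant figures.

0.132 kg/m³

For an instantaneous plane source, C(x,t) = M/(n_e·A·√(4πDt)) · exp(−(x−vt)²/(4Dt)), with n_e·A the pore (flow) area.
Plume center vt = 2.13 × 9.61 = 20.4693 m, so the well at 19.7 m is 0.7693 m upgradient of the peak.
√(4πDt) = 2.344 m, giving peak height M/(n_e·A·√(4πDt)) = 12.1/(0.22 × 127 × 2.344) = 0.1848 kg/m³.
(x−vt)²/(4Dt) = (-0.7693)²/(4 × 0.0455 × 9.61) = 0.3384; exp(−0.3384) = 0.7129.
C = 0.1848 × 0.7129 = 0.132 kg/m³.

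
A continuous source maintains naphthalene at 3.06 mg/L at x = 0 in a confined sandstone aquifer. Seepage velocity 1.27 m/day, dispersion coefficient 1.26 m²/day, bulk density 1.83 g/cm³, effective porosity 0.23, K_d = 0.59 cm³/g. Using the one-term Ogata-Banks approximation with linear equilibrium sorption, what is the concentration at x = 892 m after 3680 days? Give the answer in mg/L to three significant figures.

Retardation factor R = 1 + ρ_b·K_d/n = 1 + 1.83 × 0.59/0.23 = 5.694.
Sorption retards both mechanisms: v_R = v/R = 0.2230 m/day, D_R = D/R = 0.2213 m²/day.
v_R·t = 0.2230 × 3680 = 820.64 m; 2√(D_R t) = 57.07 m; argument = (892 − 820.64)/57.07 = 1.250.
C = C₀ × ½·erfc(1.250) = 3.06 × 0.03855 = 0.118 mg/L.

0.118 mg/L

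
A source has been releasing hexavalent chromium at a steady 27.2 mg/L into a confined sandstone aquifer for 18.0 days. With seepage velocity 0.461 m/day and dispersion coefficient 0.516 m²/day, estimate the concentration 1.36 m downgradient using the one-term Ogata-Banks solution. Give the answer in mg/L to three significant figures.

For a continuous step input, C/C₀ ≈ ½·erfc((x−vt)/(2√(Dt))).
vt = 0.461 × 18.0 = 8.298 m and 2√(Dt) = 2√(0.516 × 18.0) = 6.095 m.
Argument (x−vt)/(2√(Dt)) = (1.36 − 8.298)/6.095 = -1.138; ½·erfc(-1.138) = 0.9462.
C = 27.2 × 0.9462 = 25.7 mg/L.

25.7 mg/L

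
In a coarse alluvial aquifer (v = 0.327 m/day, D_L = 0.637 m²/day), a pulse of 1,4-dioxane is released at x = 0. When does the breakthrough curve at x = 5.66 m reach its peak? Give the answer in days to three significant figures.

For the 1D instantaneous-source solution, setting ∂C/∂t = 0 at fixed x gives v²t² + 2Dt − x² = 0, so t = (√(D² + v²x²) − D)/v².
√(D² + v²x²) = √(0.637² + 0.327² × 5.66²) = 1.957; v² = 0.106929.
t = (1.957 − 0.637)/0.106929 = 12.3 days (vs. the pure-advection estimate x/v = 17.3 d).

12.3 days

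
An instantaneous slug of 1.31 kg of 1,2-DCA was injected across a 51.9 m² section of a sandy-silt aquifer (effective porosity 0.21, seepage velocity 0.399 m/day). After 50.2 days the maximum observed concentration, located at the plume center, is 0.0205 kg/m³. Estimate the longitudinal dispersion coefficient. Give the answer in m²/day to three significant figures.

At the plume center C_max = M/(n_e·A·√(4πDt)), so D = M²/(4πt·(n_e·A·C_max)²).
n_e·A·C_max = 0.21 × 51.9 × 0.0205 = 0.2234 kg/m.
D = 1.31²/(4π × 50.2 × 0.2234²) = 0.0545 m²/day.

0.0545 m²/day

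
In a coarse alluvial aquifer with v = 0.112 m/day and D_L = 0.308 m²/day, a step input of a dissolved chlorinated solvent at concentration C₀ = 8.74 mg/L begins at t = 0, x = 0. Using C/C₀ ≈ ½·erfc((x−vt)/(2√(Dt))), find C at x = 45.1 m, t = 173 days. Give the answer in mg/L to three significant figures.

0.0555 mg/L

For a continuous step input, C/C₀ ≈ ½·erfc((x−vt)/(2√(Dt))).
vt = 0.112 × 173 = 19.376 m and 2√(Dt) = 2√(0.308 × 173) = 14.60 m.
Argument (x−vt)/(2√(Dt)) = (45.1 − 19.376)/14.60 = 1.762; ½·erfc(1.762) = 0.006354.
C = 8.74 × 0.006354 = 0.0555 mg/L.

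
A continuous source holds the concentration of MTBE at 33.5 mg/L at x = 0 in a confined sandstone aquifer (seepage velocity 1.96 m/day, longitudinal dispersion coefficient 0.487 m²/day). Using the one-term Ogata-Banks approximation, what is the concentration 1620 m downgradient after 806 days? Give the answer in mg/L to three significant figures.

2.53 mg/L

For a continuous step input, C/C₀ ≈ ½·erfc((x−vt)/(2√(Dt))).
vt = 1.96 × 806 = 1579.76 m and 2√(Dt) = 2√(0.487 × 806) = 39.62 m.
Argument (x−vt)/(2√(Dt)) = (1620 − 1579.76)/39.62 = 1.016; ½·erfc(1.016) = 0.07538.
C = 33.5 × 0.07538 = 2.53 mg/L.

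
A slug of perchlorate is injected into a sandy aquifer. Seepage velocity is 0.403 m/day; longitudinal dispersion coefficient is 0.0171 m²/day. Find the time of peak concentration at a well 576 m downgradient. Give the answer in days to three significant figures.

1430 days

For the 1D instantaneous-source solution, setting ∂C/∂t = 0 at fixed x gives v²t² + 2Dt − x² = 0, so t = (√(D² + v²x²) − D)/v².
√(D² + v²x²) = √(0.0171² + 0.403² × 576²) = 232.1; v² = 0.162409.
t = (232.1 − 0.0171)/0.162409 = 1430 days (vs. the pure-advection estimate x/v = 1430 d).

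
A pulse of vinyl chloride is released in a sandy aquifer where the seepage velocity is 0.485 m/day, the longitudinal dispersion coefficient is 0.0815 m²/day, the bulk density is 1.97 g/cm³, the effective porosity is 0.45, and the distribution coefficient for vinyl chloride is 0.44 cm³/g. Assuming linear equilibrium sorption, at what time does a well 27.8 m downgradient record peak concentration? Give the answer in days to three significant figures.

Retardation factor R = 1 + ρ_b·K_d/n = 1 + 1.97 × 0.44/0.45 = 2.926.
Sorption retards both mechanisms: v_R = v/R = 0.1658 m/day, D_R = D/R = 0.02785 m²/day.
Peak time from v_R²t² + 2D_R t − x² = 0: t = (√(D_R² + v_R²x²) − D_R)/v_R².
√(D_R² + v_R²x²) = √(0.02785² + 0.1658² × 27.8²) = 4.609; v_R² = 0.02749.
t = (4.609 − 0.02785)/0.02749 = 167 days.

167 days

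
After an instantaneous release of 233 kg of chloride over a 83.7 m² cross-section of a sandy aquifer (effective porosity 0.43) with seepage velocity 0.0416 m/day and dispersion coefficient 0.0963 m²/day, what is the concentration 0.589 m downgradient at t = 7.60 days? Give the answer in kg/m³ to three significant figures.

2.08 kg/m³

For an instantaneous plane source, C(x,t) = M/(n_e·A·√(4πDt)) · exp(−(x−vt)²/(4Dt)), with n_e·A the pore (flow) area.
Plume center vt = 0.0416 × 7.60 = 0.31616 m, so the well at 0.589 m is 0.27284 m downgradient of the peak.
√(4πDt) = 3.033 m, giving peak height M/(n_e·A·√(4πDt)) = 233/(0.43 × 83.7 × 3.033) = 2.134 kg/m³.
(x−vt)²/(4Dt) = (0.27284)²/(4 × 0.0963 × 7.60) = 0.02543; exp(−0.02543) = 0.9749.
C = 2.134 × 0.9749 = 2.08 kg/m³.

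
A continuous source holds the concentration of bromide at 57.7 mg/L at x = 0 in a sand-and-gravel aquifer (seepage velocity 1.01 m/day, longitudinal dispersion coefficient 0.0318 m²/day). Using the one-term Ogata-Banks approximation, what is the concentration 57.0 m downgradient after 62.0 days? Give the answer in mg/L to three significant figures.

57.6 mg/L

For a continuous step input, C/C₀ ≈ ½·erfc((x−vt)/(2√(Dt))).
vt = 1.01 × 62.0 = 62.62 m and 2√(Dt) = 2√(0.0318 × 62.0) = 2.808 m.
Argument (x−vt)/(2√(Dt)) = (57.0 − 62.62)/2.808 = -2.001; ½·erfc(-2.001) = 0.9977.
C = 57.7 × 0.9977 = 57.6 mg/L.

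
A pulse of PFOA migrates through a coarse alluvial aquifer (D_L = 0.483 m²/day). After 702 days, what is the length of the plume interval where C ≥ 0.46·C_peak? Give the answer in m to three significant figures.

The plume is Gaussian with σ = √(2Dt) = √(2 × 0.483 × 702) = 26.04 m.
C/C_peak = exp(−Δx²/(2σ²)) = 0.46 ⇒ Δx = σ·√(−2 ln 0.46) = 26.04 × 1.246 = 32.45 m.
Width = 2Δx = 64.9 m.

64.9 m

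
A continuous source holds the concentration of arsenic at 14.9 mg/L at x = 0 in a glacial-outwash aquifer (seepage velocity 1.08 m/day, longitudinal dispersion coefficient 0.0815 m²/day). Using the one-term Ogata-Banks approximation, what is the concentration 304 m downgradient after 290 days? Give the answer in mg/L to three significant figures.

13.6 mg/L

For a continuous step input, C/C₀ ≈ ½·erfc((x−vt)/(2√(Dt))).
vt = 1.08 × 290 = 313.2 m and 2√(Dt) = 2√(0.0815 × 290) = 9.723 m.
Argument (x−vt)/(2√(Dt)) = (304 − 313.2)/9.723 = -0.9462; ½·erfc(-0.9462) = 0.9096.
C = 14.9 × 0.9096 = 13.6 mg/L.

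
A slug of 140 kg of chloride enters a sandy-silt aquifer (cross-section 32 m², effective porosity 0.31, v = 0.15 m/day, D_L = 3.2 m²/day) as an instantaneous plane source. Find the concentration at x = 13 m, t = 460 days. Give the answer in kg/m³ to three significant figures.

For an instantaneous plane source, C(x,t) = M/(n_e·A·√(4πDt)) · exp(−(x−vt)²/(4Dt)), with n_e·A the pore (flow) area.
Plume center vt = 0.15 × 460 = 69 m, so the well at 13 m is 56 m upgradient of the peak.
√(4πDt) = 136.0 m, giving peak height M/(n_e·A·√(4πDt)) = 140/(0.31 × 32 × 136.0) = 0.1038 kg/m³.
(x−vt)²/(4Dt) = (-56)²/(4 × 3.2 × 460) = 0.5326; exp(−0.5326) = 0.5871.
C = 0.1038 × 0.5871 = 0.0609 kg/m³.

0.0609 kg/m³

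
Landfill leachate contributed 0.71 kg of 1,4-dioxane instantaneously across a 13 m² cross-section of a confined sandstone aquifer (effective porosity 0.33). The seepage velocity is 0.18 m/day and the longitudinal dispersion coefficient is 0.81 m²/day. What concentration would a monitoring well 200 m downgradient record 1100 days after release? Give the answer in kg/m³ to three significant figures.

For an instantaneous plane source, C(x,t) = M/(n_e·A·√(4πDt)) · exp(−(x−vt)²/(4Dt)), with n_e·A the pore (flow) area.
Plume center vt = 0.18 × 1100 = 198 m, so the well at 200 m is 2 m downgradient of the peak.
√(4πDt) = 105.8 m, giving peak height M/(n_e·A·√(4πDt)) = 0.71/(0.33 × 13 × 105.8) = 0.001564 kg/m³.
(x−vt)²/(4Dt) = (2)²/(4 × 0.81 × 1100) = 0.001122; exp(−0.001122) = 0.9989.
C = 0.001564 × 0.9989 = 0.00156 kg/m³.

0.00156 kg/m³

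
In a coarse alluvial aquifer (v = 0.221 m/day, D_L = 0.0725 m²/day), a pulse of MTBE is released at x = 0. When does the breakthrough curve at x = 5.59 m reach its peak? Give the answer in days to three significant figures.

For the 1D instantaneous-source solution, setting ∂C/∂t = 0 at fixed x gives v²t² + 2Dt − x² = 0, so t = (√(D² + v²x²) − D)/v².
√(D² + v²x²) = √(0.0725² + 0.221² × 5.59²) = 1.238; v² = 0.048841.
t = (1.238 − 0.0725)/0.048841 = 23.9 days (vs. the pure-advection estimate x/v = 25.3 d).

23.9 days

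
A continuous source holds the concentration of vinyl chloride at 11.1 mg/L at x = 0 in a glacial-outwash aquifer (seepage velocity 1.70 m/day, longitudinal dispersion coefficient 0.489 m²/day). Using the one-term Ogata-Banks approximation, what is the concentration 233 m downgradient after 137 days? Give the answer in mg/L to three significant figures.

5.51 mg/L

For a continuous step input, C/C₀ ≈ ½·erfc((x−vt)/(2√(Dt))).
vt = 1.70 × 137 = 232.9 m and 2√(Dt) = 2√(0.489 × 137) = 16.37 m.
Argument (x−vt)/(2√(Dt)) = (233 − 232.9)/16.37 = 0.006109; ½·erfc(0.006109) = 0.4966.
C = 11.1 × 0.4966 = 5.51 mg/L.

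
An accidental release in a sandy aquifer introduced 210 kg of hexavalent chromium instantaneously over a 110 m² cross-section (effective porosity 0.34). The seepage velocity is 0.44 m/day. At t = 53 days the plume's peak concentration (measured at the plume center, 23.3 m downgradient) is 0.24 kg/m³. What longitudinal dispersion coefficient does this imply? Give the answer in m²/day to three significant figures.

0.822 m²/day

At the plume center C_max = M/(n_e·A·√(4πDt)), so D = M²/(4πt·(n_e·A·C_max)²).
n_e·A·C_max = 0.34 × 110 × 0.24 = 8.976 kg/m.
D = 210²/(4π × 53 × 8.976²) = 0.822 m²/day.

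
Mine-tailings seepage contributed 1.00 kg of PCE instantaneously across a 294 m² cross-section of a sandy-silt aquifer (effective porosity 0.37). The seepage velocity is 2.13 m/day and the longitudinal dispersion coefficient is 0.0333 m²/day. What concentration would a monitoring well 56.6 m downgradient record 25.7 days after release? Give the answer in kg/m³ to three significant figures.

For an instantaneous plane source, C(x,t) = M/(n_e·A·√(4πDt)) · exp(−(x−vt)²/(4Dt)), with n_e·A the pore (flow) area.
Plume center vt = 2.13 × 25.7 = 54.741 m, so the well at 56.6 m is 1.859 m downgradient of the peak.
√(4πDt) = 3.279 m, giving peak height M/(n_e·A·√(4πDt)) = 1.00/(0.37 × 294 × 3.279) = 0.002804 kg/m³.
(x−vt)²/(4Dt) = (1.859)²/(4 × 0.0333 × 25.7) = 1.010; exp(−1.010) = 0.3642.
C = 0.002804 × 0.3642 = 0.00102 kg/m³.

0.00102 kg/m³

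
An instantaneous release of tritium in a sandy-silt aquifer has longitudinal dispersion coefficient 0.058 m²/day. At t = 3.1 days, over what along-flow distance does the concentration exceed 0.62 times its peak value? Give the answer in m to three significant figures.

The plume is Gaussian with σ = √(2Dt) = √(2 × 0.058 × 3.1) = 0.5997 m.
C/C_peak = exp(−Δx²/(2σ²)) = 0.62 ⇒ Δx = σ·√(−2 ln 0.62) = 0.5997 × 0.9778 = 0.5864 m.
Width = 2Δx = 1.17 m.

1.17 m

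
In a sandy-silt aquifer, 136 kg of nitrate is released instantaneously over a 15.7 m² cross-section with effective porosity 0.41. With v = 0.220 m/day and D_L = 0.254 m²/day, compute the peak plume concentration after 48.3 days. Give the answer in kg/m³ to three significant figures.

The peak of an instantaneous 1D plume sits at x = vt; there the Gaussian factor is 1 and C_max = M/(n_e·A·√(4πDt)), where n_e·A is the pore area the mass is dissolved in.
√(4πDt) = √(4π × 0.254 × 48.3) = 12.42 m, so C_max = 136/(0.41 × 15.7 × 12.42) = 1.70 kg/m³.

1.70 kg/m³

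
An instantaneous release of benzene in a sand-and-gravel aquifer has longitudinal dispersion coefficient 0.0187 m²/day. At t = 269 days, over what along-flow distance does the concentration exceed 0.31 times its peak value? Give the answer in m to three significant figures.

9.71 m

The plume is Gaussian with σ = √(2Dt) = √(2 × 0.0187 × 269) = 3.172 m.
C/C_peak = exp(−Δx²/(2σ²)) = 0.31 ⇒ Δx = σ·√(−2 ln 0.31) = 3.172 × 1.530 = 4.853 m.
Width = 2Δx = 9.71 m.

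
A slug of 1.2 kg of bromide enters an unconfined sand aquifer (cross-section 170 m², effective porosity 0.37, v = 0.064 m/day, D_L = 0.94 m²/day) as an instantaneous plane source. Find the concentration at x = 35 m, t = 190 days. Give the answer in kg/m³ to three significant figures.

For an instantaneous plane source, C(x,t) = M/(n_e·A·√(4πDt)) · exp(−(x−vt)²/(4Dt)), with n_e·A the pore (flow) area.
Plume center vt = 0.064 × 190 = 12.16 m, so the well at 35 m is 22.84 m downgradient of the peak.
√(4πDt) = 47.37 m, giving peak height M/(n_e·A·√(4πDt)) = 1.2/(0.37 × 170 × 47.37) = 0.0004027 kg/m³.
(x−vt)²/(4Dt) = (22.84)²/(4 × 0.94 × 190) = 0.7302; exp(−0.7302) = 0.4818.
C = 0.0004027 × 0.4818 = 0.000194 kg/m³.

0.000194 kg/m³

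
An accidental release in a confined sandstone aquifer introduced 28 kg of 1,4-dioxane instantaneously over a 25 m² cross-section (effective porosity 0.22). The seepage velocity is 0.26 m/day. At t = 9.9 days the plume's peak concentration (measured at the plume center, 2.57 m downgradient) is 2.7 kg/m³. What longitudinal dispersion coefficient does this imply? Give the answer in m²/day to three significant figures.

0.0286 m²/day

At the plume center C_max = M/(n_e·A·√(4πDt)), so D = M²/(4πt·(n_e·A·C_max)²).
n_e·A·C_max = 0.22 × 25 × 2.7 = 14.85 kg/m.
D = 28²/(4π × 9.9 × 14.85²) = 0.0286 m²/day.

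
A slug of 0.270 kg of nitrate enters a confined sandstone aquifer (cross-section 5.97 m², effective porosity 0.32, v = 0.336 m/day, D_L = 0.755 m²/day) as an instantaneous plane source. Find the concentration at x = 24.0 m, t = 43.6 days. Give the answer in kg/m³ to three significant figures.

For an instantaneous plane source, C(x,t) = M/(n_e·A·√(4πDt)) · exp(−(x−vt)²/(4Dt)), with n_e·A the pore (flow) area.
Plume center vt = 0.336 × 43.6 = 14.6496 m, so the well at 24.0 m is 9.3504 m downgradient of the peak.
√(4πDt) = 20.34 m, giving peak height M/(n_e·A·√(4πDt)) = 0.270/(0.32 × 5.97 × 20.34) = 0.006948 kg/m³.
(x−vt)²/(4Dt) = (9.3504)²/(4 × 0.755 × 43.6) = 0.6640; exp(−0.6640) = 0.5148.
C = 0.006948 × 0.5148 = 0.00358 kg/m³.

0.00358 kg/m³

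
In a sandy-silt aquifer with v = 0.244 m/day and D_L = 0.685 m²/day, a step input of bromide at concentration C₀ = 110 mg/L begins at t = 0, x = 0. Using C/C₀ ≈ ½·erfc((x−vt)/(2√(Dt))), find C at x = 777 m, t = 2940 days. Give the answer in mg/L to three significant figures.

19.1 mg/L

For a continuous step input, C/C₀ ≈ ½·erfc((x−vt)/(2√(Dt))).
vt = 0.244 × 2940 = 717.36 m and 2√(Dt) = 2√(0.685 × 2940) = 89.75 m.
Argument (x−vt)/(2√(Dt)) = (777 − 717.36)/89.75 = 0.6645; ½·erfc(0.6645) = 0.1737.
C = 110 × 0.1737 = 19.1 mg/L.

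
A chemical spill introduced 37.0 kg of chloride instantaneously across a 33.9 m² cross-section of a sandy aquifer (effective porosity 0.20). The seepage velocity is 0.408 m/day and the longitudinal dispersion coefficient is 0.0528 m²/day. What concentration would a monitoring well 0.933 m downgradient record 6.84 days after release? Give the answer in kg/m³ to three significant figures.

0.235 kg/m³

For an instantaneous plane source, C(x,t) = M/(n_e·A·√(4πDt)) · exp(−(x−vt)²/(4Dt)), with n_e·A the pore (flow) area.
Plume center vt = 0.408 × 6.84 = 2.79072 m, so the well at 0.933 m is 1.85772 m upgradient of the peak.
√(4πDt) = 2.130 m, giving peak height M/(n_e·A·√(4πDt)) = 37.0/(0.20 × 33.9 × 2.130) = 2.562 kg/m³.
(x−vt)²/(4Dt) = (-1.85772)²/(4 × 0.0528 × 6.84) = 2.389; exp(−2.389) = 0.09172.
C = 2.562 × 0.09172 = 0.235 kg/m³.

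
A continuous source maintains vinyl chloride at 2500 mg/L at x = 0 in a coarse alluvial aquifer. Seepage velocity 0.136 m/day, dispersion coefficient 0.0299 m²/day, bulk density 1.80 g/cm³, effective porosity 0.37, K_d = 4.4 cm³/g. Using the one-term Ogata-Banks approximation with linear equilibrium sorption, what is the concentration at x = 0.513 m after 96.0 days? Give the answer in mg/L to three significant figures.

Retardation factor R = 1 + ρ_b·K_d/n = 1 + 1.80 × 4.4/0.37 = 22.41.
Sorption retards both mechanisms: v_R = v/R = 0.006069 m/day, D_R = D/R = 0.001334 m²/day.
v_R·t = 0.006069 × 96.0 = 0.582624 m; 2√(D_R t) = 0.7157 m; argument = (0.513 − 0.582624)/0.7157 = -0.09728.
C = C₀ × ½·erfc(-0.09728) = 2500 × 0.5547 = 1390 mg/L.

1390 mg/L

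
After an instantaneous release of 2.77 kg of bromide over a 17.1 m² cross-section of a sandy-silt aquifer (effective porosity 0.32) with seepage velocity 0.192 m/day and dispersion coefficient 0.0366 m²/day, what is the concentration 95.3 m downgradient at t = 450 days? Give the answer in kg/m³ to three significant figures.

For an instantaneous plane source, C(x,t) = M/(n_e·A·√(4πDt)) · exp(−(x−vt)²/(4Dt)), with n_e·A the pore (flow) area.
Plume center vt = 0.192 × 450 = 86.4 m, so the well at 95.3 m is 8.9 m downgradient of the peak.
√(4πDt) = 14.39 m, giving peak height M/(n_e·A·√(4πDt)) = 2.77/(0.32 × 17.1 × 14.39) = 0.03518 kg/m³.
(x−vt)²/(4Dt) = (8.9)²/(4 × 0.0366 × 450) = 1.202; exp(−1.202) = 0.3006.
C = 0.03518 × 0.3006 = 0.0106 kg/m³.

0.0106 kg/m³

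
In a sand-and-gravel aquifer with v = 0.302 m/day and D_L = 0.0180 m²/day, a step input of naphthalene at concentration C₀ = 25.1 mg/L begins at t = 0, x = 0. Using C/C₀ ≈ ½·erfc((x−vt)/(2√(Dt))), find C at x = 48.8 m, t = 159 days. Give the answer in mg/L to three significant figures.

9.33 mg/L

For a continuous step input, C/C₀ ≈ ½·erfc((x−vt)/(2√(Dt))).
vt = 0.302 × 159 = 48.018 m and 2√(Dt) = 2√(0.0180 × 159) = 3.383 m.
Argument (x−vt)/(2√(Dt)) = (48.8 − 48.018)/3.383 = 0.2312; ½·erfc(0.2312) = 0.3718.
C = 25.1 × 0.3718 = 9.33 mg/L.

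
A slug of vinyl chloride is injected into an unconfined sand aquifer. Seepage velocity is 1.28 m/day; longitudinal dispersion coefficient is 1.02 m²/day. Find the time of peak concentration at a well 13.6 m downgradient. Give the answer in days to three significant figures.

10.0 days

For the 1D instantaneous-source solution, setting ∂C/∂t = 0 at fixed x gives v²t² + 2Dt − x² = 0, so t = (√(D² + v²x²) − D)/v².
√(D² + v²x²) = √(1.02² + 1.28² × 13.6²) = 17.44; v² = 1.6384.
t = (17.44 − 1.02)/1.6384 = 10.0 days (vs. the pure-advection estimate x/v = 10.6 d).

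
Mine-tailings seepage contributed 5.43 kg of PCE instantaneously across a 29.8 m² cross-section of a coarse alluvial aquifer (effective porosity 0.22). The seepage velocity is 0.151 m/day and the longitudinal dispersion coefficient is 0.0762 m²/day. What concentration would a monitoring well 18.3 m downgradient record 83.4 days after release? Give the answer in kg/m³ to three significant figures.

For an instantaneous plane source, C(x,t) = M/(n_e·A·√(4πDt)) · exp(−(x−vt)²/(4Dt)), with n_e·A the pore (flow) area.
Plume center vt = 0.151 × 83.4 = 12.5934 m, so the well at 18.3 m is 5.7066 m downgradient of the peak.
√(4πDt) = 8.936 m, giving peak height M/(n_e·A·√(4πDt)) = 5.43/(0.22 × 29.8 × 8.936) = 0.09269 kg/m³.
(x−vt)²/(4Dt) = (5.7066)²/(4 × 0.0762 × 83.4) = 1.281; exp(−1.281) = 0.2778.
C = 0.09269 × 0.2778 = 0.0257 kg/m³.

0.0257 kg/m³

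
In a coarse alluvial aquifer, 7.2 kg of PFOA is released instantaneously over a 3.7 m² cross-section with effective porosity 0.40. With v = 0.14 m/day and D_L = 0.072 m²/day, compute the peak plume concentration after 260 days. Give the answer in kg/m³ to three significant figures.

The peak of an instantaneous 1D plume sits at x = vt; there the Gaussian factor is 1 and C_max = M/(n_e·A·√(4πDt)), where n_e·A is the pore area the mass is dissolved in.
√(4πDt) = √(4π × 0.072 × 260) = 15.34 m, so C_max = 7.2/(0.40 × 3.7 × 15.34) = 0.317 kg/m³.

0.317 kg/m³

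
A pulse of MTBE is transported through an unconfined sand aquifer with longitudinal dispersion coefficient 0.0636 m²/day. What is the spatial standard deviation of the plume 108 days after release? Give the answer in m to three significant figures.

3.71 m

Dispersive spreading gives a Gaussian with σ² = 2Dt; advection only shifts the center.
σ = √(2 × 0.0636 × 108) = 3.71 m.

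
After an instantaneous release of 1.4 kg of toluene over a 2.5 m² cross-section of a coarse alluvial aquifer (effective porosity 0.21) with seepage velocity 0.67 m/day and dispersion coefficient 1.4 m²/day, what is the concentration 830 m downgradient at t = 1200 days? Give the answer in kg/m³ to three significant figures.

0.0166 kg/m³

For an instantaneous plane source, C(x,t) = M/(n_e·A·√(4πDt)) · exp(−(x−vt)²/(4Dt)), with n_e·A the pore (flow) area.
Plume center vt = 0.67 × 1200 = 804 m, so the well at 830 m is 26 m downgradient of the peak.
√(4πDt) = 145.3 m, giving peak height M/(n_e·A·√(4πDt)) = 1.4/(0.21 × 2.5 × 145.3) = 0.01835 kg/m³.
(x−vt)²/(4Dt) = (26)²/(4 × 1.4 × 1200) = 0.1006; exp(−0.1006) = 0.9043.
C = 0.01835 × 0.9043 = 0.0166 kg/m³.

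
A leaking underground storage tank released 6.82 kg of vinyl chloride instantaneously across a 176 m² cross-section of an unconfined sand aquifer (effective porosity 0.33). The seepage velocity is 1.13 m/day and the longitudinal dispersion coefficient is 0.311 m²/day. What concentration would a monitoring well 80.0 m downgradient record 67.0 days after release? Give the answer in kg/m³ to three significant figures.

For an instantaneous plane source, C(x,t) = M/(n_e·A·√(4πDt)) · exp(−(x−vt)²/(4Dt)), with n_e·A the pore (flow) area.
Plume center vt = 1.13 × 67.0 = 75.71 m, so the well at 80.0 m is 4.29 m downgradient of the peak.
√(4πDt) = 16.18 m, giving peak height M/(n_e·A·√(4πDt)) = 6.82/(0.33 × 176 × 16.18) = 0.007257 kg/m³.
(x−vt)²/(4Dt) = (4.29)²/(4 × 0.311 × 67.0) = 0.2208; exp(−0.2208) = 0.8019.
C = 0.007257 × 0.8019 = 0.00582 kg/m³.

0.00582 kg/m³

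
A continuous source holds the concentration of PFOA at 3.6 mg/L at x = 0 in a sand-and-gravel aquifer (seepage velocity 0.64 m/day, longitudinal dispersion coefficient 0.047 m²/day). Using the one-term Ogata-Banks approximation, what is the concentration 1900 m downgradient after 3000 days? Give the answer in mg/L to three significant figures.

3.18 mg/L

For a continuous step input, C/C₀ ≈ ½·erfc((x−vt)/(2√(Dt))).
vt = 0.64 × 3000 = 1920 m and 2√(Dt) = 2√(0.047 × 3000) = 23.75 m.
Argument (x−vt)/(2√(Dt)) = (1900 − 1920)/23.75 = -0.8421; ½·erfc(-0.8421) = 0.8832.
C = 3.6 × 0.8832 = 3.18 mg/L.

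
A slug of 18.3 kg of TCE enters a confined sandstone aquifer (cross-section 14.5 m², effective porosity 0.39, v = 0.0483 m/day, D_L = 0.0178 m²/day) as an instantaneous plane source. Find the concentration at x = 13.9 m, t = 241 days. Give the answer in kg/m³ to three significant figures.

For an instantaneous plane source, C(x,t) = M/(n_e·A·√(4πDt)) · exp(−(x−vt)²/(4Dt)), with n_e·A the pore (flow) area.
Plume center vt = 0.0483 × 241 = 11.6403 m, so the well at 13.9 m is 2.2597 m downgradient of the peak.
√(4πDt) = 7.342 m, giving peak height M/(n_e·A·√(4πDt)) = 18.3/(0.39 × 14.5 × 7.342) = 0.4408 kg/m³.
(x−vt)²/(4Dt) = (2.2597)²/(4 × 0.0178 × 241) = 0.2976; exp(−0.2976) = 0.7426.
C = 0.4408 × 0.7426 = 0.327 kg/m³.

0.327 kg/m³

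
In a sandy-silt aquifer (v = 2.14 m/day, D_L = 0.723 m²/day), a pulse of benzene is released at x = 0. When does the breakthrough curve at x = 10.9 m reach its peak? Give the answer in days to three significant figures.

For the 1D instantaneous-source solution, setting ∂C/∂t = 0 at fixed x gives v²t² + 2Dt − x² = 0, so t = (√(D² + v²x²) − D)/v².
√(D² + v²x²) = √(0.723² + 2.14² × 10.9²) = 23.34; v² = 4.5796.
t = (23.34 − 0.723)/4.5796 = 4.94 days (vs. the pure-advection estimate x/v = 5.09 d).

4.94 days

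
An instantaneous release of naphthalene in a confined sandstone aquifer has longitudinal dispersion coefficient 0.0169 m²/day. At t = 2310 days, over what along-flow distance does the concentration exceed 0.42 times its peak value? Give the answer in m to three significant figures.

The plume is Gaussian with σ = √(2Dt) = √(2 × 0.0169 × 2310) = 8.836 m.
C/C_peak = exp(−Δx²/(2σ²)) = 0.42 ⇒ Δx = σ·√(−2 ln 0.42) = 8.836 × 1.317 = 11.64 m.
Width = 2Δx = 23.3 m.

23.3 m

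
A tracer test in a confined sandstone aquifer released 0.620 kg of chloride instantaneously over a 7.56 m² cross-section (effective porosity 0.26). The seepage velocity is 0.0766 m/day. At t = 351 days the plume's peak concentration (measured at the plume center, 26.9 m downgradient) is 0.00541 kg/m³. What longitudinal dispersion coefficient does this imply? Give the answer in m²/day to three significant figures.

0.771 m²/day

At the plume center C_max = M/(n_e·A·√(4πDt)), so D = M²/(4πt·(n_e·A·C_max)²).
n_e·A·C_max = 0.26 × 7.56 × 0.00541 = 0.01063 kg/m.
D = 0.620²/(4π × 351 × 0.01063²) = 0.771 m²/day.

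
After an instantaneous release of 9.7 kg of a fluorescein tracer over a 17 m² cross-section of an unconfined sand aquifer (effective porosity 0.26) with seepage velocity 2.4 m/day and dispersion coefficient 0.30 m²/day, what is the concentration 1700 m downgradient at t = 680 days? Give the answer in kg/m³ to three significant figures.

0.000150 kg/m³

For an instantaneous plane source, C(x,t) = M/(n_e·A·√(4πDt)) · exp(−(x−vt)²/(4Dt)), with n_e·A the pore (flow) area.
Plume center vt = 2.4 × 680 = 1632 m, so the well at 1700 m is 68 m downgradient of the peak.
√(4πDt) = 50.63 m, giving peak height M/(n_e·A·√(4πDt)) = 9.7/(0.26 × 17 × 50.63) = 0.04335 kg/m³.
(x−vt)²/(4Dt) = (68)²/(4 × 0.30 × 680) = 5.667; exp(−5.667) = 0.003458.
C = 0.04335 × 0.003458 = 0.000150 kg/m³.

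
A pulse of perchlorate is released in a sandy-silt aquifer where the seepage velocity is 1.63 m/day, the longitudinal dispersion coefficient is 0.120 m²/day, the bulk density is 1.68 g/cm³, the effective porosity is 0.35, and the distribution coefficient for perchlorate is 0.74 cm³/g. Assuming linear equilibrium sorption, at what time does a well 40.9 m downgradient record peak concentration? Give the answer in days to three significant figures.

114 days

Retardation factor R = 1 + ρ_b·K_d/n = 1 + 1.68 × 0.74/0.35 = 4.552.
Sorption retards both mechanisms: v_R = v/R = 0.3581 m/day, D_R = D/R = 0.02636 m²/day.
Peak time from v_R²t² + 2D_R t − x² = 0: t = (√(D_R² + v_R²x²) − D_R)/v_R².
√(D_R² + v_R²x²) = √(0.02636² + 0.3581² × 40.9²) = 14.65; v_R² = 0.1282.
t = (14.65 − 0.02636)/0.1282 = 114 days.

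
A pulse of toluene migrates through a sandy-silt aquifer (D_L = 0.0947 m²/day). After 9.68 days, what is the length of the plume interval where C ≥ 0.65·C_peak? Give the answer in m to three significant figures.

The plume is Gaussian with σ = √(2Dt) = √(2 × 0.0947 × 9.68) = 1.354 m.
C/C_peak = exp(−Δx²/(2σ²)) = 0.65 ⇒ Δx = σ·√(−2 ln 0.65) = 1.354 × 0.9282 = 1.257 m.
Width = 2Δx = 2.51 m.

2.51 m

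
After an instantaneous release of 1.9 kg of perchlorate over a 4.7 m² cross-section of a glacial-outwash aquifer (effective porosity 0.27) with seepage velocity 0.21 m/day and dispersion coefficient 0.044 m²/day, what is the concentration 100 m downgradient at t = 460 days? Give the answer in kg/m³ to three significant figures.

For an instantaneous plane source, C(x,t) = M/(n_e·A·√(4πDt)) · exp(−(x−vt)²/(4Dt)), with n_e·A the pore (flow) area.
Plume center vt = 0.21 × 460 = 96.6 m, so the well at 100 m is 3.4 m downgradient of the peak.
√(4πDt) = 15.95 m, giving peak height M/(n_e·A·√(4πDt)) = 1.9/(0.27 × 4.7 × 15.95) = 0.09387 kg/m³.
(x−vt)²/(4Dt) = (3.4)²/(4 × 0.044 × 460) = 0.1428; exp(−0.1428) = 0.8669.
C = 0.09387 × 0.8669 = 0.0814 kg/m³.

0.0814 kg/m³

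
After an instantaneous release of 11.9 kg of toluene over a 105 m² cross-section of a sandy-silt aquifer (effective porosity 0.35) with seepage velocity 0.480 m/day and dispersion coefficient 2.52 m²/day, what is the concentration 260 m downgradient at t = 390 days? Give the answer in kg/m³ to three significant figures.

0.000757 kg/m³

For an instantaneous plane source, C(x,t) = M/(n_e·A·√(4πDt)) · exp(−(x−vt)²/(4Dt)), with n_e·A the pore (flow) area.
Plume center vt = 0.480 × 390 = 187.2 m, so the well at 260 m is 72.8 m downgradient of the peak.
√(4πDt) = 111.1 m, giving peak height M/(n_e·A·√(4πDt)) = 11.9/(0.35 × 105 × 111.1) = 0.002915 kg/m³.
(x−vt)²/(4Dt) = (72.8)²/(4 × 2.52 × 390) = 1.348; exp(−1.348) = 0.2598.
C = 0.002915 × 0.2598 = 0.000757 kg/m³.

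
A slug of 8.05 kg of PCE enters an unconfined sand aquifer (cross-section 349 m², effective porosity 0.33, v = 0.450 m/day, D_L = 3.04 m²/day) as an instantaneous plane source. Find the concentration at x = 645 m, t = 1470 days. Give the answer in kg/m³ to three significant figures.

For an instantaneous plane source, C(x,t) = M/(n_e·A·√(4πDt)) · exp(−(x−vt)²/(4Dt)), with n_e·A the pore (flow) area.
Plume center vt = 0.450 × 1470 = 661.5 m, so the well at 645 m is 16.5 m upgradient of the peak.
√(4πDt) = 237.0 m, giving peak height M/(n_e·A·√(4πDt)) = 8.05/(0.33 × 349 × 237.0) = 0.0002949 kg/m³.
(x−vt)²/(4Dt) = (-16.5)²/(4 × 3.04 × 1470) = 0.01523; exp(−0.01523) = 0.9849.
C = 0.0002949 × 0.9849 = 0.000290 kg/m³.

0.000290 kg/m³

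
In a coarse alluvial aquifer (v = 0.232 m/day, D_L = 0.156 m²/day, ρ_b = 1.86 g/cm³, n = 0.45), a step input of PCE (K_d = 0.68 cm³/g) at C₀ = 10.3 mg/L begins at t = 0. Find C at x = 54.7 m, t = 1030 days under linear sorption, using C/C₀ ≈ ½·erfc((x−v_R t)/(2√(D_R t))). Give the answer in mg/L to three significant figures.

Retardation factor R = 1 + ρ_b·K_d/n = 1 + 1.86 × 0.68/0.45 = 3.811.
Sorption retards both mechanisms: v_R = v/R = 0.06088 m/day, D_R = D/R = 0.04093 m²/day.
v_R·t = 0.06088 × 1030 = 62.7064 m; 2√(D_R t) = 12.99 m; argument = (54.7 − 62.7064)/12.99 = -0.6164.
C = C₀ × ½·erfc(-0.6164) = 10.3 × 0.8083 = 8.33 mg/L.

8.33 mg/L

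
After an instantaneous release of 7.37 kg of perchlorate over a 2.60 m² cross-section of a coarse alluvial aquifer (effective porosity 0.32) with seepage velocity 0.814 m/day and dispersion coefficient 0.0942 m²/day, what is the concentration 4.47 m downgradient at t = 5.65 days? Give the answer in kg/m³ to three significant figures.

For an instantaneous plane source, C(x,t) = M/(n_e·A·√(4πDt)) · exp(−(x−vt)²/(4Dt)), with n_e·A the pore (flow) area.
Plume center vt = 0.814 × 5.65 = 4.5991 m, so the well at 4.47 m is 0.1291 m upgradient of the peak.
√(4πDt) = 2.586 m, giving peak height M/(n_e·A·√(4πDt)) = 7.37/(0.32 × 2.60 × 2.586) = 3.425 kg/m³.
(x−vt)²/(4Dt) = (-0.1291)²/(4 × 0.0942 × 5.65) = 0.007829; exp(−0.007829) = 0.9922.
C = 3.425 × 0.9922 = 3.40 kg/m³.

3.40 kg/m³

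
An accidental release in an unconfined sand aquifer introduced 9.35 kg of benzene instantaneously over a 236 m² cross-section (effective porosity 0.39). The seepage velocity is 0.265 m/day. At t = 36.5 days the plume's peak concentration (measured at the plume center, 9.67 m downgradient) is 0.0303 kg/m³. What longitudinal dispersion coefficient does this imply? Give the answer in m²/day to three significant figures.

At the plume center C_max = M/(n_e·A·√(4πDt)), so D = M²/(4πt·(n_e·A·C_max)²).
n_e·A·C_max = 0.39 × 236 × 0.0303 = 2.789 kg/m.
D = 9.35²/(4π × 36.5 × 2.789²) = 0.0245 m²/day.

0.0245 m²/day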